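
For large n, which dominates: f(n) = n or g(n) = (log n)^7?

f(n) = n grows faster: any positive polynomial dominates any polylog.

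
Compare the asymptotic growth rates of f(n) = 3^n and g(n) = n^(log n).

f(n) = 3^n grows faster: take logs: log(n^(log n)) = (log n)^2, log(3^n) = n log 3; n dominates (log n)^2.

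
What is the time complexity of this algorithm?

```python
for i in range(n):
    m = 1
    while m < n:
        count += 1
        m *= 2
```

Time complexity: O(n log n).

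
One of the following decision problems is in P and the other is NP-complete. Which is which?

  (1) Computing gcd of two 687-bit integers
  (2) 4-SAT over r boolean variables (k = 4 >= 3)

(1) is P: the Euclidean algorithm runs in polynomial time in the bit-length.
(2) is NP-complete: 3-SAT is NP-complete (Cook-Levin); k-SAT for k>=3 reduces from 3-SAT.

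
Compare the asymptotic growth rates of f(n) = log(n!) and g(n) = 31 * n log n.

f(n) = log(n!) and g(n) = 31 * n log n are Theta of each other: Stirling: log(n!) = n log n - n + O(log n) = Theta(n log n); the constant 31 doesn't change the Theta class.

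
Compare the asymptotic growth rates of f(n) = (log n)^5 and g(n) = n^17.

g(n) = n^17 grows faster: any positive polynomial dominates any polylog.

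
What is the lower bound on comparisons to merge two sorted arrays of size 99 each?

To merge two sorted arrays of size 99, we need at least 197 comparisons in the worst case. An adversary can force every element to be compared.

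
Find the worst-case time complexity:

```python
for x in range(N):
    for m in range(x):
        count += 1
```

Time complexity: O(n^2).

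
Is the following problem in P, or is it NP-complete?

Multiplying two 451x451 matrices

This problem is in P: the schoolbook algorithm runs in O(n^3).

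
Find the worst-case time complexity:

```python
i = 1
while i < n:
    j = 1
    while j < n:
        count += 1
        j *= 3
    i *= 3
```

Time complexity: O(log^2 n).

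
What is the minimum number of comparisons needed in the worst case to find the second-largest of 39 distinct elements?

Lower bound: finding the max needs 39-1 comparisons. By the adversary weight-doubling argument, the max must personally win >= ceil(log_2(39)) = 6 comparisons; the 2nd-largest is among those 6 losers, needing 6-1 more comparisons. Total >= 39-1 + 6-1 = 43. A balanced knockout tournament achieves this.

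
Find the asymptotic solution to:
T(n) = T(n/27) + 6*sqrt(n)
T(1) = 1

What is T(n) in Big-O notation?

Each level contributes sqrt(n/27^k). Geometric series with ratio 1/sqrt(27) < 1 sums to O(sqrt(n)).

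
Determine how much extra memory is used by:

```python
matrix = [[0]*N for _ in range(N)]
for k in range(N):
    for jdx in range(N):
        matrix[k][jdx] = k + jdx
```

Space complexity: O(n^2).
A 2D structure of size n x n is allocated.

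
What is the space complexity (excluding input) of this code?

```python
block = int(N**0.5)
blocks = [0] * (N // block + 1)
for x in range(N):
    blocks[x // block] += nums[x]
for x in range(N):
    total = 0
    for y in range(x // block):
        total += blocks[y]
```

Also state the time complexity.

Space complexity: O(sqrt(n)).
Storage scales with sqrt(n).
Time complexity: O(n * sqrt(n)).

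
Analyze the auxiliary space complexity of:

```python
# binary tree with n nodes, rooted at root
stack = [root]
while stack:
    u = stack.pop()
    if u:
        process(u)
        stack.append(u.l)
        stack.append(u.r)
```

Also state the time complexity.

Space complexity: O(n).
Auxiliary storage grows linearly with the input size n in the worst case.
Time complexity: O(n).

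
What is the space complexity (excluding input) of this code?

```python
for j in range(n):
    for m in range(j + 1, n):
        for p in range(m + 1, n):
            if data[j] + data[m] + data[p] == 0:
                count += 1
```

Space complexity: O(1).
Only a constant amount of auxiliary storage is used; nothing grows with n.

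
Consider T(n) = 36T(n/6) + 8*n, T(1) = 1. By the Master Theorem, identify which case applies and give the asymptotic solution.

a=36, b=6, f(n)=8*n.
log_6(36) = 2 > 1.
Since f(n) = O(n^1) is polynomially smaller than n^2, Case 1 applies.
T(n) = Theta(n^2).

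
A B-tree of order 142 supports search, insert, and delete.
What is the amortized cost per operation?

B-tree of order 142 has height O(log_142 n). Each operation traverses the tree height. Splits during insert and merges during delete are O(1) each and occur at most once per level. Total cost per operation: O(log_142 n).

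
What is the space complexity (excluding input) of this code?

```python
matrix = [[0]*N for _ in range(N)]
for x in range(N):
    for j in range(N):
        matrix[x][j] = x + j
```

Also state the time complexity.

Space complexity: O(n^2).
A 2D structure of size n x n is allocated.
Time complexity: O(n^2).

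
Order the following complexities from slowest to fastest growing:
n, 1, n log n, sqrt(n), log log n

Ordered by growth rate: 1 < log log n < sqrt(n) < n < n log n.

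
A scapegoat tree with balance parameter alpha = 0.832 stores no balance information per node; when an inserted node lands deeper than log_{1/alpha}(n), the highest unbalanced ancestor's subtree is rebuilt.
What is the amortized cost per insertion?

Search/insert path is O(log n). A rebuild of a subtree of size s costs O(s), but with alpha = 0.832 at least Omega(s) insertions must have occurred in that subtree since its last rebuild. Charging O(1) of the rebuild to each such insertion gives O(log n) amortized.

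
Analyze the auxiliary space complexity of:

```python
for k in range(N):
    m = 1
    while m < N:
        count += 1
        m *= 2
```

Space complexity: O(1).
Only a constant amount of auxiliary storage is used; nothing grows with n.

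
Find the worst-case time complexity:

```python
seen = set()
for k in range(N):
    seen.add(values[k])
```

Time complexity: O(n).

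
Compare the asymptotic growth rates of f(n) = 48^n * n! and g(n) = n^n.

f(n) = 48^n * n! grows faster: by Stirling n! ~ sqrt(2 pi n)(n/e)^n, so 48^n n! / n^n ~ (48/e)^n sqrt(2 pi n) -> infinity since 48/e > 1.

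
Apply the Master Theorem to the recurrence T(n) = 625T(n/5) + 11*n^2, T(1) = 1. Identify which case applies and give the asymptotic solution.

a=625, b=5, f(n)=11*n^2.
log_5(625) = 4 > 2.
Since f(n) = O(n^2) is polynomially smaller than n^4, Case 1 applies.
T(n) = Theta(n^4).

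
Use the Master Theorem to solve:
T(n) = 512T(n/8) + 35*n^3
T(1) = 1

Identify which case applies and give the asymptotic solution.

a=512, b=8, f(n)=35*n^3.
log_8(512) = 3, so n^(log_b(a)) = n^3.
f(n) = Theta(n^3), so Case 2 applies.
T(n) = Theta(n^3 log n).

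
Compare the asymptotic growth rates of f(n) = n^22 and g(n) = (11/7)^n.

g(n) = (11/7)^n grows faster: (11/7)^n is exponential with base 11/7 > 1, dominating every polynomial.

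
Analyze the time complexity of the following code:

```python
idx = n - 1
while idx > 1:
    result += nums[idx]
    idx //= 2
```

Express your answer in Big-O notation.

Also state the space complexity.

Time complexity: O(log n).
Space complexity: O(1).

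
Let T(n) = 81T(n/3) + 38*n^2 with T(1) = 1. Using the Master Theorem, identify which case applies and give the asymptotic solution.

a=81, b=3, f(n)=38*n^2.
log_3(81) = 4 > 2.
Since f(n) = O(n^2) is polynomially smaller than n^4, Case 1 applies.
T(n) = Theta(n^4).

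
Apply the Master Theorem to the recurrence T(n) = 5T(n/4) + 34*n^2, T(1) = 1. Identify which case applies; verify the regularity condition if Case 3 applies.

a=5, b=4, f(n)=34*n^2.
log_4(5) = 1.161 < 2.
f(n) = Omega(n^(1.161+epsilon)) for some epsilon > 0, so Case 3 is the candidate.
Regularity: a*f(n/b) = 5*34*(n/4)^2 = (5/16)*34*n^2 <= c*f(n) with c = 5/16 < 1. Satisfied.
Case 3: T(n) = Theta(n^2).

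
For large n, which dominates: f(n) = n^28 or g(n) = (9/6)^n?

g(n) = (9/6)^n grows faster: (9/6)^n is exponential with base 9/6 > 1, dominating every polynomial.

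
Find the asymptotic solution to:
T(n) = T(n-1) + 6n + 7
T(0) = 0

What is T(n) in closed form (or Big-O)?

Dominant term in sum is 6*sum(i, i=1..n) = 6*n*(n+1)/2 = O(n^2).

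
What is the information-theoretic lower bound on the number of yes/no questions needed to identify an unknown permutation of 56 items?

There are 56! = 710998587804863451854045647463724949736497978881168458687447040000000000000 permutations. Each yes/no question gives at most 1 bit, so at least ceil(log_2(710998587804863451854045647463724949736497978881168458687447040000000000000)) = 249 questions are needed.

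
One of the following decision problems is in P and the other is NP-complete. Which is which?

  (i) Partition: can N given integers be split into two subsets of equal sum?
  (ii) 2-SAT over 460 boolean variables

(i) is NP-complete: Subset Sum reduces to it (one of Karp's 21 NP-complete problems).
(ii) is P: 2-SAT is solvable in linear time via implication-graph SCCs.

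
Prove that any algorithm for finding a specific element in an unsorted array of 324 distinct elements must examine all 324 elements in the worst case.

Adversary argument: if the algorithm examines fewer than 324 elements, the adversary places the target in an unexamined position. The algorithm cannot distinguish 'not present' from 'in unexamined position'.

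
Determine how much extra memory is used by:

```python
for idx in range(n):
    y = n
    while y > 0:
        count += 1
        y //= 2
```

Space complexity: O(1).
Only a constant amount of auxiliary storage is used; nothing grows with n.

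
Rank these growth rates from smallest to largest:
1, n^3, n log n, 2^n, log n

Ordered by growth rate: 1 < log n < n log n < n^3 < 2^n.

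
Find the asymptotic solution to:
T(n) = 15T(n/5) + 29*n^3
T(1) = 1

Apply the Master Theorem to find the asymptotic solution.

a=15, b=5, f(n)=29*n^3. log_5(15) = 1.683 < 3. Case 3: T(n) = O(n^3).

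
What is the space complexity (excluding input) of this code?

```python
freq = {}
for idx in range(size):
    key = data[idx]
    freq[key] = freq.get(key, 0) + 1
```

Space complexity: O(n).
Auxiliary storage grows linearly with the input size n in the worst case.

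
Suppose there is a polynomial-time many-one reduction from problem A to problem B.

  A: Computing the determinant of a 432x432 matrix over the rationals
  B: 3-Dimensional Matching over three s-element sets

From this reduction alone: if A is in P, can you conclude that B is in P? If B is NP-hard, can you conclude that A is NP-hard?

A poly-time reduction A <=_p B transfers tractability DOWN (B easy => A easy) and hardness UP (A hard => B hard), not the reverse.
From A in P, the reduction alone does NOT give B in P: any problem in P trivially reduces to SAT, yet SAT is not known to be in P.
From B NP-hard, the reduction alone does NOT give A NP-hard: again, easy problems reduce to hard ones.
(Here in fact A is P and B is NP-complete.)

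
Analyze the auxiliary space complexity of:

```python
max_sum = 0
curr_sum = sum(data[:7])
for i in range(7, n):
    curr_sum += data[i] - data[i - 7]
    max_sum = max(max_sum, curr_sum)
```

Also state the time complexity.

Space complexity: O(1).
Only a constant amount of auxiliary storage is used; nothing grows with n.
Time complexity: O(n).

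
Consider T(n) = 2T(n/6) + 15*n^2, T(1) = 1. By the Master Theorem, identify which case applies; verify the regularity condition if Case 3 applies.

a=2, b=6, f(n)=15*n^2.
log_6(2) = 0.3869 < 2.
f(n) = Omega(n^(0.3869+epsilon)) for some epsilon > 0, so Case 3 is the candidate.
Regularity: a*f(n/b) = 2*15*(n/6)^2 = (2/36)*15*n^2 <= c*f(n) with c = 2/36 < 1. Satisfied.
Case 3: T(n) = Theta(n^2).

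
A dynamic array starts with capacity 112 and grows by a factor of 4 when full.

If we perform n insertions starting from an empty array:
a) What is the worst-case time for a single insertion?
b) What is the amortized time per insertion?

(a) Worst-case single insertion: O(n) -- when the array is full at capacity c, the resize copies all c elements, and c can be Theta(n).
(b) Resizes happen at sizes 112, 448, 1792, ... Total copy cost for n insertions: 112 + 448 + ... = O(n) (geometric series with ratio 1/4). Amortized cost per insertion: O(n)/n = O(1).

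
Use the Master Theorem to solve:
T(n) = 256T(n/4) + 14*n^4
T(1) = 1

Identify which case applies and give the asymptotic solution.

a=256, b=4, f(n)=14*n^4.
log_4(256) = 4, so n^(log_b(a)) = n^4.
f(n) = Theta(n^4), so Case 2 applies.
T(n) = Theta(n^4 log n).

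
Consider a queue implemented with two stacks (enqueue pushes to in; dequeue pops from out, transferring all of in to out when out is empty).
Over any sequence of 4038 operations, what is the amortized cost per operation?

Each element is pushed to in once, popped once, pushed to out once, and popped once: 4 unit operations over its lifetime. Over 4038 operations the total work is O(4038). Amortized O(1) per enqueue/dequeue.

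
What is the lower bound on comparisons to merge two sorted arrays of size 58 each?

To merge two sorted arrays of size 58, we need at least 115 comparisons in the worst case. An adversary can force every element to be compared.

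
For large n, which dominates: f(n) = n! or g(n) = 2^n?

f(n) = n! grows faster: by Stirling n! ~ (n/e)^n sqrt(2*pi*n); (n/e)^n eventually dominates 2^n.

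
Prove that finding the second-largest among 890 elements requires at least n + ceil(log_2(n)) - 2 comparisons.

Lower bound (adversary): identifying the maximum requires 890-1 comparisons (each eliminates one candidate). Assign weight 1 to each element; on each comparison the adversary lets the heavier side win and gives it the loser's weight. The max ends with weight 890, but each comparison it wins at most doubles its weight, so the max must win >= ceil(log_2(890)) = 10 comparisons. The second-largest is one of those 10 direct losers to the max, and identifying which one is largest needs >= 10-1 further comparisons. Total >= 890-1 + 10-1 = 898.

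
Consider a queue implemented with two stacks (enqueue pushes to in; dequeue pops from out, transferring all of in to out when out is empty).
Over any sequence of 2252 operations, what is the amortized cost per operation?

Each element is pushed to in once, popped once, pushed to out once, and popped once: 4 unit operations over its lifetime. Over 2252 operations the total work is O(2252). Amortized O(1) per enqueue/dequeue.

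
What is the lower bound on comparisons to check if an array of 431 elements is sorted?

To verify 431 elements are sorted, we must compare each consecutive pair. Skipping any pair allows an adversary to swap them. Therefore 430 comparisons are necessary and sufficient.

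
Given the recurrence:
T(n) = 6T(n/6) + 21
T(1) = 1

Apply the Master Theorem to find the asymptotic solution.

a=6, b=6, f(n)=21. log_6(6) = 1. Case 1 of Master Theorem: T(n) = O(n^1).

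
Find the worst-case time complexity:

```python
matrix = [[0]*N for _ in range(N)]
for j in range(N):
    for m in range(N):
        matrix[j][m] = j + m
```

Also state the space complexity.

Time complexity: O(n^2).
Space complexity: O(n^2).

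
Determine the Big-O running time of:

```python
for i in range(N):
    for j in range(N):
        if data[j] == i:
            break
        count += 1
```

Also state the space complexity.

Time complexity: O(n^2).
Space complexity: O(1).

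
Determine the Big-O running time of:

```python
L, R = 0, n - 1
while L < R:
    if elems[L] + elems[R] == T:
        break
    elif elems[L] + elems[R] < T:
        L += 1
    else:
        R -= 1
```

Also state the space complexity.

Time complexity: O(n).
Space complexity: O(1).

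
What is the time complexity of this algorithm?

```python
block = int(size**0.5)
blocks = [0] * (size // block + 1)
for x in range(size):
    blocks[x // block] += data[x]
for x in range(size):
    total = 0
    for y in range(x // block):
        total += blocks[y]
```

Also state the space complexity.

Time complexity: O(n * sqrt(n)).
Space complexity: O(sqrt(n)).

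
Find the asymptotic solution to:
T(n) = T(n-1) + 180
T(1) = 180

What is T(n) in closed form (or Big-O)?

Unrolling: T(n) = T(n-1) + 180 = T(n-2) + 2*180 = ... = T(1) + (n-1)*180 = 180 + (n-1)*180 = 180n.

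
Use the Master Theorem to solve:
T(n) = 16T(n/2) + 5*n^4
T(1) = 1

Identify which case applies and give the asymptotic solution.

a=16, b=2, f(n)=5*n^4.
log_2(16) = 4, so n^(log_b(a)) = n^4.
f(n) = Theta(n^4), so Case 2 applies.
T(n) = Theta(n^4 log n).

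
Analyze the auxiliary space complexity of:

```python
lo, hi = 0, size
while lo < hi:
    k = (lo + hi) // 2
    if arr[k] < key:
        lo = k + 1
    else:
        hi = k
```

Space complexity: O(1).
Only a constant amount of auxiliary storage is used; nothing grows with n.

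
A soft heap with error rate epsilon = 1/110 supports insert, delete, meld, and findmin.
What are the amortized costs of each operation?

Soft heaps (Chazelle) allow up to an epsilon = 1/110 fraction of elements to have corrupted (raised) keys. Insert is O(log(1/epsilon)) = O(log 110) amortized -- the structure maintains heap-ordered binary trees of rank bounded by O(log(1/epsilon)). Meld concatenates root lists: O(1) amortized. Delete and findmin are O(1) amortized.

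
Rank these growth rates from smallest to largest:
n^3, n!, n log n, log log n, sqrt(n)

Ordered by growth rate: log log n < sqrt(n) < n log n < n^3 < n!.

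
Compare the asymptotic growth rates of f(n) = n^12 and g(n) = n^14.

g(n) = n^14 grows faster: n^14/n^12 = n^2 -> infinity.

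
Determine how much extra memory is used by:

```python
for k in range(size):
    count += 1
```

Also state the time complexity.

Space complexity: O(1).
Only a constant amount of auxiliary storage is used; nothing grows with n.
Time complexity: O(n).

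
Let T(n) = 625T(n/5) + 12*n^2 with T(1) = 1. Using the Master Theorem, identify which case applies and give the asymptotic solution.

a=625, b=5, f(n)=12*n^2.
log_5(625) = 4 > 2.
Since f(n) = O(n^2) is polynomially smaller than n^4, Case 1 applies.
T(n) = Theta(n^4).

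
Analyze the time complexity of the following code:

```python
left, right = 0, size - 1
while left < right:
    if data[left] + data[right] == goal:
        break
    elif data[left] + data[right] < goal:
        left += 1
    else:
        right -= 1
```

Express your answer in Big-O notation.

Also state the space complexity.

Time complexity: O(n).
Space complexity: O(1).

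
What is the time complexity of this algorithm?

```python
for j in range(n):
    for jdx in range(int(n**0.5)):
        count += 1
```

Time complexity: O(n * sqrt(n)).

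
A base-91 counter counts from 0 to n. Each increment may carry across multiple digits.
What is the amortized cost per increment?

Digit at position i changes every 91^i increments. Total digit changes over n increments: n * 91/(91-1) = O(n). Amortized: O(1).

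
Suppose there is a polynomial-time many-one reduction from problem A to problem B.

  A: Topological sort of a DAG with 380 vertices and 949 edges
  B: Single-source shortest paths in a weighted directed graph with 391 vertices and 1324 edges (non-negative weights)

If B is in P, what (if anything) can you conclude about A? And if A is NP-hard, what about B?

A poly-time reduction A <=_p B means any A-instance can be transformed to a B-instance in poly time.
If B is in P: compose the reduction with B's poly-time algorithm to solve A in poly time, so A is in P.
If A is NP-hard: every NP problem reduces to A, which reduces to B; composing reductions, every NP problem reduces to B, so B is NP-hard.
(Here in fact A is P and B is P.)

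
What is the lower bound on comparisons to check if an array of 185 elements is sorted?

To verify 185 elements are sorted, we must compare each consecutive pair. Skipping any pair allows an adversary to swap them. Therefore 184 comparisons are necessary and sufficient.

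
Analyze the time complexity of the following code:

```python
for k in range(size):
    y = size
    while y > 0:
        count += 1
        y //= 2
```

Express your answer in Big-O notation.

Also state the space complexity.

Time complexity: O(n log n).
Space complexity: O(1).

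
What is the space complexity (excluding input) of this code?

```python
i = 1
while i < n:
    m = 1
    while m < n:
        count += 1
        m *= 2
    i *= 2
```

Space complexity: O(1).
Only a constant amount of auxiliary storage is used; nothing grows with n.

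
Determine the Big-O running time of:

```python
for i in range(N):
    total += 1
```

Time complexity: O(n).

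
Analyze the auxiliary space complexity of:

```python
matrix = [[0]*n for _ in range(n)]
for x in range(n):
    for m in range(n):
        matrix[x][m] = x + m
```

Space complexity: O(n^2).
A 2D structure of size n x n is allocated.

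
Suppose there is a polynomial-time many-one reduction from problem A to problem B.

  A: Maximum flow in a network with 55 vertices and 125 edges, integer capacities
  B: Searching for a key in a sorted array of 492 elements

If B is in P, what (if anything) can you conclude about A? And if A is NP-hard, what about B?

A poly-time reduction A <=_p B means any A-instance can be transformed to a B-instance in poly time.
If B is in P: compose the reduction with B's poly-time algorithm to solve A in poly time, so A is in P.
If A is NP-hard: every NP problem reduces to A, which reduces to B; composing reductions, every NP problem reduces to B, so B is NP-hard.
(Here in fact A is P and B is P.)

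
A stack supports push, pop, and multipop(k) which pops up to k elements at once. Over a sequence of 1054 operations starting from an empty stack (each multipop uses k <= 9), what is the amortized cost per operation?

Each element is pushed exactly once and popped at most once (whether by pop or as part of a multipop). So the total number of individual pops over the whole sequence is at most the number of pushes, which is at most 1054. Total work <= 2 * 1054, hence O(1) amortized per operation.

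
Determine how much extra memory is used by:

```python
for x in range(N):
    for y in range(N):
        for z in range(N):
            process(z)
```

Space complexity: O(1).
Only a constant amount of auxiliary storage is used; nothing grows with n.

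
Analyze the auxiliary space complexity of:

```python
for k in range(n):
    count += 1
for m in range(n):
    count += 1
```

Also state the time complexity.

Space complexity: O(1).
Only a constant amount of auxiliary storage is used; nothing grows with n.
Time complexity: O(n).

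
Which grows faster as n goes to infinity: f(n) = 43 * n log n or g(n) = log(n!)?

f(n) = 43 * n log n and g(n) = log(n!) are Theta of each other: Stirling: log(n!) = n log n - n + O(log n) = Theta(n log n); the constant 43 doesn't change the Theta class.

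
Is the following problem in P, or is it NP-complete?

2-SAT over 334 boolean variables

This problem is in P: 2-SAT is solvable in linear time via implication-graph SCCs.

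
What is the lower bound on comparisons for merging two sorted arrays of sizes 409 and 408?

Adversary argument: with sizes 409 and 408 (differing by at most 1), interleave the two arrays so that every consecutive pair in the output comes from different inputs. Then each of the 816 adjacent output pairs must be directly compared, or the algorithm cannot determine their relative order. So 816 comparisons are necessary; standard merge achieves this.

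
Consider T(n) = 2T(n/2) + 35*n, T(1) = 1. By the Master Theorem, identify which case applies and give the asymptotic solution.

a=2, b=2, f(n)=35*n.
log_2(2) = 1, so n^(log_b(a)) = n.
f(n) = Theta(n), so Case 2 applies.
T(n) = Theta(n log n).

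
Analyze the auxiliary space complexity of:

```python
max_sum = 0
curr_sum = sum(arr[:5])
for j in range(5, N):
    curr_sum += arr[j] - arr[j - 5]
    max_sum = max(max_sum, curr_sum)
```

Space complexity: O(1).
Only a constant amount of auxiliary storage is used; nothing grows with n.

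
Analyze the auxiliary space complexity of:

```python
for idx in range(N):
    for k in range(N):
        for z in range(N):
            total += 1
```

Space complexity: O(1).
Only a constant amount of auxiliary storage is used; nothing grows with n.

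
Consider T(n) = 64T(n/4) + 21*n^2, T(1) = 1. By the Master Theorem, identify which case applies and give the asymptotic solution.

a=64, b=4, f(n)=21*n^2.
log_4(64) = 3 > 2.
Since f(n) = O(n^2) is polynomially smaller than n^3, Case 1 applies.
T(n) = Theta(n^3).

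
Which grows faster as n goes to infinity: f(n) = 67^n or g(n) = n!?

g(n) = n! grows faster: n!/67^n -> infinity by Stirling.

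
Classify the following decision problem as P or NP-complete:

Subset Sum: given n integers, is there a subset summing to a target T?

This problem is NP-complete: one of Karp's 21 NP-complete problems.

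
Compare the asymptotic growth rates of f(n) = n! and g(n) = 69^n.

f(n) = n! grows faster: n!/69^n -> infinity by Stirling.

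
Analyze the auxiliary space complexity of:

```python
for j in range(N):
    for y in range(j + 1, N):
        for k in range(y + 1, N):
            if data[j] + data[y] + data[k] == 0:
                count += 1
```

Space complexity: O(1).
Only a constant amount of auxiliary storage is used; nothing grows with n.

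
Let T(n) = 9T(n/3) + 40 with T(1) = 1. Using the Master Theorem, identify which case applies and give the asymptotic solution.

a=9, b=3, f(n)=40.
log_3(9) = 2 > 0.
Since f(n) = O(n^0) is polynomially smaller than n^2, Case 1 applies.
T(n) = Theta(n^2).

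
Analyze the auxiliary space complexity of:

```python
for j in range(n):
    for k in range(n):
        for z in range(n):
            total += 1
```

Space complexity: O(1).
Only a constant amount of auxiliary storage is used; nothing grows with n.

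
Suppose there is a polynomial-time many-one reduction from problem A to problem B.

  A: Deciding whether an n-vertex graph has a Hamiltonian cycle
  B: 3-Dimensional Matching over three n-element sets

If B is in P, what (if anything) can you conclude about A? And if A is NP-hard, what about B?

A poly-time reduction A <=_p B means any A-instance can be transformed to a B-instance in poly time.
If B is in P: compose the reduction with B's poly-time algorithm to solve A in poly time, so A is in P.
If A is NP-hard: every NP problem reduces to A, which reduces to B; composing reductions, every NP problem reduces to B, so B is NP-hard.
(Here in fact A is NP-complete and B is NP-complete.)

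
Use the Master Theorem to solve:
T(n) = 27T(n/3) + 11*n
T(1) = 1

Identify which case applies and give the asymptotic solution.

a=27, b=3, f(n)=11*n.
log_3(27) = 3 > 1.
Since f(n) = O(n^1) is polynomially smaller than n^3, Case 1 applies.
T(n) = Theta(n^3).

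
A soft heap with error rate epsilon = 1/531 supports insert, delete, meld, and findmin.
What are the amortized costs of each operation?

Soft heaps (Chazelle) allow up to an epsilon = 1/531 fraction of elements to have corrupted (raised) keys. Insert is O(log(1/epsilon)) = O(log 531) amortized -- the structure maintains heap-ordered binary trees of rank bounded by O(log(1/epsilon)). Meld concatenates root lists: O(1) amortized. Delete and findmin are O(1) amortized.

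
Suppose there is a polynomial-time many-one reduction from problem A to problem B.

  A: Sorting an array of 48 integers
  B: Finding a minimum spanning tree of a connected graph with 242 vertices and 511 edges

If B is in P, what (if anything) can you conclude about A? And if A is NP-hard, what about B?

A poly-time reduction A <=_p B means any A-instance can be transformed to a B-instance in poly time.
If B is in P: compose the reduction with B's poly-time algorithm to solve A in poly time, so A is in P.
If A is NP-hard: every NP problem reduces to A, which reduces to B; composing reductions, every NP problem reduces to B, so B is NP-hard.
(Here in fact A is P and B is P.)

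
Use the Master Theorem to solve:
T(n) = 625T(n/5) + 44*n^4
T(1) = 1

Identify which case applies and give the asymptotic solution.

a=625, b=5, f(n)=44*n^4.
log_5(625) = 4, so n^(log_b(a)) = n^4.
f(n) = Theta(n^4), so Case 2 applies.
T(n) = Theta(n^4 log n).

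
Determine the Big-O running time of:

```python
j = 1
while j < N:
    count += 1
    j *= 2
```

Time complexity: O(log n).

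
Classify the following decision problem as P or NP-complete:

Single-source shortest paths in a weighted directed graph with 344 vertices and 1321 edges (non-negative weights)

This problem is in P: Dijkstra's algorithm runs in O((V+E) log V).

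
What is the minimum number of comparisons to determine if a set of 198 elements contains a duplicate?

Determining if 198 elements are all distinct requires Omega(n log n) comparisons in the comparison model. This follows from the element distinctness lower bound.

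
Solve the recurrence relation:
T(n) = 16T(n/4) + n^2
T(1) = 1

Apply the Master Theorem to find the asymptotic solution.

a=16, b=4, f(n)=n^2. log_4(16) = 2. Case 2: T(n) = O(n^2 log n).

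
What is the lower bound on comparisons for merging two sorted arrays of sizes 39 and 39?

Adversary argument: with sizes 39 and 39 (differing by at most 1), interleave the two arrays so that every consecutive pair in the output comes from different inputs. Then each of the 77 adjacent output pairs must be directly compared, or the algorithm cannot determine their relative order. So 77 comparisons are necessary; standard merge achieves this.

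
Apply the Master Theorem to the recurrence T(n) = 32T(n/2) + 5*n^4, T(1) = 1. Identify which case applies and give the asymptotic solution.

a=32, b=2, f(n)=5*n^4.
log_2(32) = 5 > 4.
Since f(n) = O(n^4) is polynomially smaller than n^5, Case 1 applies.
T(n) = Theta(n^5).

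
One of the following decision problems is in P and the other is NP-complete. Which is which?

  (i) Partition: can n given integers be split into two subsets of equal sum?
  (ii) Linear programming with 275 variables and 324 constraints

(i) is NP-complete: Subset Sum reduces to it (one of Karp's 21 NP-complete problems).
(ii) is P: the ellipsoid and interior-point methods run in polynomial time.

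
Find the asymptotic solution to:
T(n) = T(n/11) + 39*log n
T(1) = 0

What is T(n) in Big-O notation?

Each of the log_11(n) levels adds O(log n). T(n) = O(log^2 n).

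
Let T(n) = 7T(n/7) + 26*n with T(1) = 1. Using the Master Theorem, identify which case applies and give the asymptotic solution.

a=7, b=7, f(n)=26*n.
log_7(7) = 1, so n^(log_b(a)) = n.
f(n) = Theta(n), so Case 2 applies.
T(n) = Theta(n log n).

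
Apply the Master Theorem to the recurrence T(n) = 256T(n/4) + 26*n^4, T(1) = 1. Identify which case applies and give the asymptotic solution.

a=256, b=4, f(n)=26*n^4.
log_4(256) = 4, so n^(log_b(a)) = n^4.
f(n) = Theta(n^4), so Case 2 applies.
T(n) = Theta(n^4 log n).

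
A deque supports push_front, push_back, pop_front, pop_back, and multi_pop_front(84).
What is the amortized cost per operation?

Assign 2 credits to each push operation. A pop uses 1 saved credit. multi_pop_front(84) uses up to 84 saved credits from previous pushes. Credits never go negative. Amortized cost is O(1).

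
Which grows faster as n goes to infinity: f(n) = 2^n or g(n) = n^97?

f(n) = 2^n grows faster: any exponential with base > 1 dominates every polynomial.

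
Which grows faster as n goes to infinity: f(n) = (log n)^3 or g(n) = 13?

f(n) = (log n)^3 grows faster: any unbounded function dominates a constant.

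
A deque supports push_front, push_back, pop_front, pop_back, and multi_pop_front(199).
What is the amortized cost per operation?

Assign 2 credits to each push operation. A pop uses 1 saved credit. multi_pop_front(199) uses up to 199 saved credits from previous pushes. Credits never go negative. Amortized cost is O(1).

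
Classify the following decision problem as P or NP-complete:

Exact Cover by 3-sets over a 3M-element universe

This problem is NP-complete: one of Karp's 21 NP-complete problems.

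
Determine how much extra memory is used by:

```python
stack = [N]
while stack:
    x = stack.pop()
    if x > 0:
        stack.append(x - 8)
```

Space complexity: O(1).
Only a constant amount of auxiliary storage is used; nothing grows with n.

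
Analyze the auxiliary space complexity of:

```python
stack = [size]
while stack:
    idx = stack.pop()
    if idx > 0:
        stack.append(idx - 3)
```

Space complexity: O(1).
Only a constant amount of auxiliary storage is used; nothing grows with n.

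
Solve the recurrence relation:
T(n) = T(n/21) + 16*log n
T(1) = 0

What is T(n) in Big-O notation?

Each of the log_21(n) levels adds O(log n). T(n) = O(log^2 n).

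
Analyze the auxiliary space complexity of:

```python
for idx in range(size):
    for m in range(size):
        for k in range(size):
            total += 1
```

Space complexity: O(1).
Only a constant amount of auxiliary storage is used; nothing grows with n.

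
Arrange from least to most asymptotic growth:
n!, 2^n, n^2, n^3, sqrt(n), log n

Ordered by growth rate: log n < sqrt(n) < n^2 < n^3 < 2^n < n!.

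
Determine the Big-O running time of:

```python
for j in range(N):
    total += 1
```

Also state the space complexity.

Time complexity: O(n).
Space complexity: O(1).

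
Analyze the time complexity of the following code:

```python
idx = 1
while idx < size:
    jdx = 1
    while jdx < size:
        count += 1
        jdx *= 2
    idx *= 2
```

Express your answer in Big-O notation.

Time complexity: O(log^2 n).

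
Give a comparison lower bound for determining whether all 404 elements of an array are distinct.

In the algebraic decision-tree model, the YES region for element distinctness on 404 elements has 404! connected components (one per ordering). Ben-Or's theorem then gives a lower bound of Omega(log(n!)) = Omega(n log n).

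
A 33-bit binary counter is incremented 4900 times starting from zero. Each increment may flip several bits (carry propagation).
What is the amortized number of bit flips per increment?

Bit i flips on every 2^i-th increment, so over 4900 increments bit i flips floor(4900/2^i) times. Summing over i: total flips < 2 * 4900. Amortized: < 2 = O(1) per increment.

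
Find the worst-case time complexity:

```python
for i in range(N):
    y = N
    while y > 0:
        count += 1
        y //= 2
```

Time complexity: O(n log n).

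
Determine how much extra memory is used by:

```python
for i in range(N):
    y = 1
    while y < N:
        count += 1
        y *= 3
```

Space complexity: O(1).
Only a constant amount of auxiliary storage is used; nothing grows with n.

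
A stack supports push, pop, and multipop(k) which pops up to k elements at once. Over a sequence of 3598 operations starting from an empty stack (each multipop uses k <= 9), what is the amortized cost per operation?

Each element is pushed exactly once and popped at most once (whether by pop or as part of a multipop). So the total number of individual pops over the whole sequence is at most the number of pushes, which is at most 3598. Total work <= 2 * 3598, hence O(1) amortized per operation.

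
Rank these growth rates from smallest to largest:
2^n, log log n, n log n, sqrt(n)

Ordered by growth rate: log log n < sqrt(n) < n log n < 2^n.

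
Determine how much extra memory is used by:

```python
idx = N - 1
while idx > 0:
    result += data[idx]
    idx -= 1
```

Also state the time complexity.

Space complexity: O(1).
Only a constant amount of auxiliary storage is used; nothing grows with n.
Time complexity: O(n).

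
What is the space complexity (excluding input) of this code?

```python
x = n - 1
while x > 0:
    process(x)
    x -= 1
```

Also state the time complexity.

Space complexity: O(1).
Only a constant amount of auxiliary storage is used; nothing grows with n.
Time complexity: O(n).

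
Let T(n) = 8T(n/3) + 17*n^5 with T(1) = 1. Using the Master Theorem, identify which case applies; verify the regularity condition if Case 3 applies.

a=8, b=3, f(n)=17*n^5.
log_3(8) = 1.893 < 5.
f(n) = Omega(n^(1.893+epsilon)) for some epsilon > 0, so Case 3 is the candidate.
Regularity: a*f(n/b) = 8*17*(n/3)^5 = (8/243)*17*n^5 <= c*f(n) with c = 8/243 < 1. Satisfied.
Case 3: T(n) = Theta(n^5).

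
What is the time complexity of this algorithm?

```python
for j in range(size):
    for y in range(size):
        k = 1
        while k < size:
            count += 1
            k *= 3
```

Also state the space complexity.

Time complexity: O(n^2 log n).
Space complexity: O(1).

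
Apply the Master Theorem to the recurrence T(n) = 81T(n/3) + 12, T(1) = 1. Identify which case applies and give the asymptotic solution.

a=81, b=3, f(n)=12.
log_3(81) = 4 > 0.
Since f(n) = O(n^0) is polynomially smaller than n^4, Case 1 applies.
T(n) = Theta(n^4).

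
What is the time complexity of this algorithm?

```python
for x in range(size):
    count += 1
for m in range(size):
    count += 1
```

Time complexity: O(n).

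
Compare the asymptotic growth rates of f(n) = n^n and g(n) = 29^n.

f(n) = n^n grows faster: n^n / 29^n = (n/29)^n -> infinity once n > 29.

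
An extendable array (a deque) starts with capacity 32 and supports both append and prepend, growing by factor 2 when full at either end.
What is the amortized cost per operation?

Growth at either end copies all elements; capacities form a geometric sequence with ratio 2, so total copy cost over n operations is O(n) (two geometric series). Amortized O(1).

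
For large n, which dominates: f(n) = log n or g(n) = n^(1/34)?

g(n) = n^(1/34) grows faster: any positive power of n dominates log n.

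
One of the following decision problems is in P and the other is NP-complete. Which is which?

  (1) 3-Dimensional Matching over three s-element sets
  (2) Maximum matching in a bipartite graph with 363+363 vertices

(1) is NP-complete: one of Karp's 21 NP-complete problems.
(2) is P: Hopcroft-Karp runs in O(E sqrt(V)).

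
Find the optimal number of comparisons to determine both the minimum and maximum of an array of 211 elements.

Naive approach: 420 comparisons (210 for max + 210 for min).
Optimal: Compare elements in pairs first (floor(n/2) = 105 comparisons), then find max among winners and min among losers (105 comparisons each).
Total: ceil(3n/2) - 2 = 315 comparisons. An adversary argument shows this is also a lower bound.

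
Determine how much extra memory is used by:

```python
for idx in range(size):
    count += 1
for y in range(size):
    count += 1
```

Space complexity: O(1).
Only a constant amount of auxiliary storage is used; nothing grows with n.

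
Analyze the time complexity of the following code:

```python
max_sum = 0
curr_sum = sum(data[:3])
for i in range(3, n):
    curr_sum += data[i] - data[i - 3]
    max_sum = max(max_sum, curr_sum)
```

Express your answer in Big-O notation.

Time complexity: O(n).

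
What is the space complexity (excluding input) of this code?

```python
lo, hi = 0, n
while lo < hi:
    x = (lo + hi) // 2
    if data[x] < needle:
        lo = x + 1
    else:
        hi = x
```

Space complexity: O(1).
Only a constant amount of auxiliary storage is used; nothing grows with n.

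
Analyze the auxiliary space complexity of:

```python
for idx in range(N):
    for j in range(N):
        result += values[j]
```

Space complexity: O(1).
Only a constant amount of auxiliary storage is used; nothing grows with n.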